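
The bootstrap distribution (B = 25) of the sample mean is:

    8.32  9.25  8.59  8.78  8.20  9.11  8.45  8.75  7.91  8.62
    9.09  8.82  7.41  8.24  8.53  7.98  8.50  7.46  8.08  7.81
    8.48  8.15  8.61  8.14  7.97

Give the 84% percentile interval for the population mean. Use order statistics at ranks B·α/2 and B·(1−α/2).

(7.46, 9.09)

Sorted replicates: 7.41, 7.46, 7.81, 7.91, 7.97, 7.98, 8.08, 8.14, 8.15, 8.20, 8.24, 8.32, 8.45, 8.48, 8.50, 8.53, 8.59, 8.61, 8.62, 8.75, 8.78, 8.82, 9.09, 9.11, 9.25
α = 0.16; lower rank = 25 × 0.080 = 2; upper rank = 25 × 0.920 = 23.
The 2nd smallest replicate is 7.46; the 23rd is 9.09.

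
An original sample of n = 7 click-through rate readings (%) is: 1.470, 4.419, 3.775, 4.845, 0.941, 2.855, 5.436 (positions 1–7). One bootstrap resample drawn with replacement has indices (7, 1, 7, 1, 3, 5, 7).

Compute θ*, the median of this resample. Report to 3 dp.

θ* = 3.775

Resample values: 5.436, 1.470, 5.436, 1.470, 3.775, 0.941, 5.436.
Sorted: 0.941, 1.470, 1.470, 3.775, 5.436, 5.436, 5.436
Median = middle value = 3.775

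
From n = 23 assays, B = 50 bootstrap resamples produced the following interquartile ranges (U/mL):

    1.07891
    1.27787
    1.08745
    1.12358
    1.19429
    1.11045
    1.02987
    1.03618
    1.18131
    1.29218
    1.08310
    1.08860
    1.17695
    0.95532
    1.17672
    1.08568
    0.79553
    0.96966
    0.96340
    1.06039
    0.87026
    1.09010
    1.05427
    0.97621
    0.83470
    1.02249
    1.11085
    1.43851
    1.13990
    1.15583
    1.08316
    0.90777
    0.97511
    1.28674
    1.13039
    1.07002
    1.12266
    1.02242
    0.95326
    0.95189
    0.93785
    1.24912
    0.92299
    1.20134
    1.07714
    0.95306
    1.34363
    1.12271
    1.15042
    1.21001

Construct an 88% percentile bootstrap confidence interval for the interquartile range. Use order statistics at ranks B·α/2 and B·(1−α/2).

Sorted replicates: 0.79553, 0.83470, 0.87026, 0.90777, 0.92299, 0.93785, 0.95189, 0.95306, 0.95326, 0.95532, 0.96340, 0.96966, 0.97511, 0.97621, 1.02242, 1.02249, 1.02987, 1.03618, 1.05427, 1.06039, 1.07002, 1.07714, 1.07891, 1.08310, 1.08316, 1.08568, 1.08745, 1.08860, 1.09010, 1.11045, 1.11085, 1.12266, 1.12271, 1.12358, 1.13039, 1.13990, 1.15042, 1.15583, 1.17672, 1.17695, 1.18131, 1.19429, 1.20134, 1.21001, 1.24912, 1.27787, 1.28674, 1.29218, 1.34363, 1.43851
α = 0.12; lower rank = 50 × 0.060 = 3; upper rank = 50 × 0.940 = 47.
The 3rd smallest replicate is 0.87026; the 47th is 1.28674.

(0.87026, 1.28674)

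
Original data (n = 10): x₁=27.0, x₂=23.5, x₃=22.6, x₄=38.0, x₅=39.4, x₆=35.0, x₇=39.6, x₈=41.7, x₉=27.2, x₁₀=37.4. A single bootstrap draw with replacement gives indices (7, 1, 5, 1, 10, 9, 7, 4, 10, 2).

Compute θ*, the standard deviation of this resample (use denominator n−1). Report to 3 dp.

Resample values: 39.6, 27.0, 39.4, 27.0, 37.4, 27.2, 39.6, 38.0, 37.4, 23.5.
Mean = 33.6100; sum of squared deviations = 383.9690
s² = 383.9690 / 9 = 42.6632
s = √42.6632 = 6.532

θ* = 6.532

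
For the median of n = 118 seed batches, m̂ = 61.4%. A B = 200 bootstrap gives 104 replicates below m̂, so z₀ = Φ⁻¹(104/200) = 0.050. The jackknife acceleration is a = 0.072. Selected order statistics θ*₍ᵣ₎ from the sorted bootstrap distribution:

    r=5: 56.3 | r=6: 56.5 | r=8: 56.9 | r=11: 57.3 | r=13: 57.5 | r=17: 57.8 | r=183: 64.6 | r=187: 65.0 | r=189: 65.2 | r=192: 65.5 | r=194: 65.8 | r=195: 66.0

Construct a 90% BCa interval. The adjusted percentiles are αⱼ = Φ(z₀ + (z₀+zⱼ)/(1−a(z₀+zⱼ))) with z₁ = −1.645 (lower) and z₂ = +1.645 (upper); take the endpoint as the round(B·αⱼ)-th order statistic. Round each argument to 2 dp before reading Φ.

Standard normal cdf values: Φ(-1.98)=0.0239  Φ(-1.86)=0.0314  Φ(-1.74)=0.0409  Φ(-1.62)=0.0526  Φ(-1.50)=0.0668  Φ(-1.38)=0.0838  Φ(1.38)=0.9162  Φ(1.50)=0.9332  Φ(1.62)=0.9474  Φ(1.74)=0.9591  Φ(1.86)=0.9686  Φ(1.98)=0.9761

(57.8, 66.0)

Lower: z₀ + z₁ = 0.050 + (-1.645) = -1.595; 1 − a(z₀+z₁) = 1 − (0.072)(-1.595) = 1.1148; argument = 0.050 + (-1.595)/1.1148 = -1.3807 → -1.38.
α₁ = Φ(-1.38) = 0.0838; rank = round(200 × 0.0838) = 17; θ*₍17₎ = 57.8.
Upper: z₀ + z₂ = 1.695; 1 − a(z₀+z₂) = 0.8780; argument = 1.9806 → 1.98; α₂ = 0.9761; rank = 195; θ*₍195₎ = 66.0.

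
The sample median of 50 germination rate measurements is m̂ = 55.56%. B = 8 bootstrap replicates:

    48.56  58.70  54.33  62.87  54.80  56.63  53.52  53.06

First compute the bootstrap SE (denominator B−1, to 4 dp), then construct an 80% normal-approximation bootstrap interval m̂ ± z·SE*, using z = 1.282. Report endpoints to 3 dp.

(50.133, 60.987)

Mean of replicates = 55.3088; sum of squared deviations = 125.4377; SE* = √(125.4377/7) = 4.2332
Margin = 1.282 × 4.2332 = 5.4270
Interval: 55.56 ± 5.4270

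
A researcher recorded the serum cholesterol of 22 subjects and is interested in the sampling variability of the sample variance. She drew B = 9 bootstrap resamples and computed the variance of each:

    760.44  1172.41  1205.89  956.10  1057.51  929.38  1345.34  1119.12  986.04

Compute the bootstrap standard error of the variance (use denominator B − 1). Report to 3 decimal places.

Bootstrap SE is the standard deviation of the 9 replicate variances.
Mean of replicates: (760.44 + 1172.41 + 1205.89 + 956.10 + 1057.51 + 929.38 + 1345.34 + 1119.12 + 986.04) / 9 = 9532.2300 / 9 = 1059.1367
Sum of squared deviations: (−298.6967)² + (+113.2733)² + (+146.7533)² + (−103.0367)² + (−1.6267)² + (−129.7567)² + (+286.2033)² + (+59.9833)² + (−73.0967)² = 241896.5518
Variance = 241896.5518 / 8 = 30237.0690
SE* = √30237.0690

SE* = 173.888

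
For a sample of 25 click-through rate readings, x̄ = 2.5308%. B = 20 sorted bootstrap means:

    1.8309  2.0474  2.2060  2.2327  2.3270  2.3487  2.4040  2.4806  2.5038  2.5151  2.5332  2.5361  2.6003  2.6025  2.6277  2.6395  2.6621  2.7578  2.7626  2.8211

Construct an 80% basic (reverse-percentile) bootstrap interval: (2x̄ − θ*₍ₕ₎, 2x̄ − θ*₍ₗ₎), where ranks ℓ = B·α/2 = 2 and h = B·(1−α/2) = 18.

Percentile endpoints at ranks 2 and 18: θ*₍2₎ = 2.0474, θ*₍18₎ = 2.7578.
Basic interval reflects these around x̄:
  lower = 2 × 2.5308 − 2.7578 = 2.3038
  upper = 2 × 2.5308 − 2.0474 = 3.0142

(2.3038, 3.0142)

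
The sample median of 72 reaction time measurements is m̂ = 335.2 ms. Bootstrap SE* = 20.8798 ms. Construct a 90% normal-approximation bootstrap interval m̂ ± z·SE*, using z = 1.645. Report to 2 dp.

Margin = 1.645 × 20.8798 = 34.347
Interval: 335.2 ± 34.347

(300.85, 369.55)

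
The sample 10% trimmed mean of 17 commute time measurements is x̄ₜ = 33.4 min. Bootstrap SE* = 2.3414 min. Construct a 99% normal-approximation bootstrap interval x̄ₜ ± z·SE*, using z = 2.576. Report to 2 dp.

Margin = 2.576 × 2.3414 = 6.031
Interval: 33.4 ± 6.031

(27.37, 39.43)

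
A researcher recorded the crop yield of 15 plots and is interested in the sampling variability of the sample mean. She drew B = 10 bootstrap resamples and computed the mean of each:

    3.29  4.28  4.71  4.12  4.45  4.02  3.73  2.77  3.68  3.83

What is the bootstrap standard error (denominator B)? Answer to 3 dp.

Bootstrap SE is the standard deviation of the 10 replicate means.
Mean of replicates: (3.29 + 4.28 + 4.71 + 4.12 + 4.45 + 4.02 + 3.73 + 2.77 + 3.68 + 3.83) / 10 = 38.8800 / 10 = 3.8880
Sum of squared deviations: (−0.5980)² + (+0.3920)² + (+0.8220)² + (+0.2320)² + (+0.5620)² + (+0.1320)² + (−0.1580)² + (−1.1180)² + (−0.2080)² + (−0.0580)² = 2.8956
Variance = 2.8956 / 10 = 0.2896
SE* = √0.2896

SE* = 0.538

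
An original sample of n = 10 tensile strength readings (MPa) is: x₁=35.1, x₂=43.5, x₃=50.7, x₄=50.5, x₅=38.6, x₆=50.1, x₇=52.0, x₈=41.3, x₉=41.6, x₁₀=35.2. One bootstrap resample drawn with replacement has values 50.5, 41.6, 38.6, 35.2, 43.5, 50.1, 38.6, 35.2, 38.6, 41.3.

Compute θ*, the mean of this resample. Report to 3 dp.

θ* = 41.320

Mean = (50.5 + 41.6 + 38.6 + 35.2 + 43.5 + 50.1 + 38.6 + 35.2 + 38.6 + 41.3) / 10 = 413.20 / 10 = 41.320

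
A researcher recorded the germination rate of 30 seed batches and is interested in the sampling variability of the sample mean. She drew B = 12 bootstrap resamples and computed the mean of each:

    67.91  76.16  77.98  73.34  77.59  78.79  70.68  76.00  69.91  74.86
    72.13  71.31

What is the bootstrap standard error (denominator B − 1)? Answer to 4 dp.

Bootstrap SE is the standard deviation of the 12 replicate means.
Mean of replicates: (67.91 + 76.16 + 77.98 + 73.34 + 77.59 + 78.79 + 70.68 + 76.00 + 69.91 + 74.86 + 72.13 + 71.31) / 12 = 886.66000 / 12 = 73.88833
Sum of squared deviations: (−5.97833)² + (+2.27167)² + (+4.09167)² + (−0.54833)² + (+3.70167)² + (+4.90167)² + (−3.20833)² + (+2.11167)² + (−3.97833)² + (+0.97167)² + (−1.75833)² + (−2.57833)² = 136.93537
Variance = 136.93537 / 11 = 12.44867
SE* = √12.44867

SE* = 3.5283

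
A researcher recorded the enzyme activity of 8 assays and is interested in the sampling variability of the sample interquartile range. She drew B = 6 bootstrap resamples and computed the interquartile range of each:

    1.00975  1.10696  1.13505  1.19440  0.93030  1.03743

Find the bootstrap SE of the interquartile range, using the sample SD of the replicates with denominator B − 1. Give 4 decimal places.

SE* = 0.0952

Bootstrap SE is the standard deviation of the 6 replicate interquartile ranges.
Mean of replicates: (1.00975 + 1.10696 + 1.13505 + 1.19440 + 0.93030 + 1.03743) / 6 = 6.413890 / 6 = 1.068982
Sum of squared deviations: (−0.059232)² + (+0.037978)² + (+0.066068)² + (+0.125418)² + (−0.138682)² + (−0.031552)² = 0.045274
Variance = 0.045274 / 5 = 0.009055
SE* = √0.009055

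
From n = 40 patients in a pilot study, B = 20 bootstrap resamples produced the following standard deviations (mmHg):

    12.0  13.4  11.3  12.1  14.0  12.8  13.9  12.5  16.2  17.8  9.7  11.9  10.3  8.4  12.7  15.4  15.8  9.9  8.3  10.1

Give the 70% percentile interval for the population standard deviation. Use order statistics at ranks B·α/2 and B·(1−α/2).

(9.7, 15.4)

Sorted replicates: 8.3, 8.4, 9.7, 9.9, 10.1, 10.3, 11.3, 11.9, 12.0, 12.1, 12.5, 12.7, 12.8, 13.4, 13.9, 14.0, 15.4, 15.8, 16.2, 17.8
α = 0.30; lower rank = 20 × 0.150 = 3; upper rank = 20 × 0.850 = 17.
The 3rd smallest replicate is 9.7; the 17th is 15.4.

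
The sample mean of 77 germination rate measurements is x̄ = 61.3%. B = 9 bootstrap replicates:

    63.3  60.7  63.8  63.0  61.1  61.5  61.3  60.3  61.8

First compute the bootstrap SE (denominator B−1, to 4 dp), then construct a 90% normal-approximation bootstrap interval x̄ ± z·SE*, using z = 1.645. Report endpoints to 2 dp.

(59.29, 63.31)

Mean of replicates = 61.8667; sum of squared deviations = 11.9400; SE* = √(11.9400/8) = 1.2217
Margin = 1.645 × 1.2217 = 2.010
Interval: 61.3 ± 2.010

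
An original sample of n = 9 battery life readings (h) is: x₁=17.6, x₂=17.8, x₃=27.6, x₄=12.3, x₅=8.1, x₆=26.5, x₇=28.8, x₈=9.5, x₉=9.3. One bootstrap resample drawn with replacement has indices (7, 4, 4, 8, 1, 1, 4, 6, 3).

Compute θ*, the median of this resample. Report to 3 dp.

θ* = 17.600

Resample values: 28.8, 12.3, 12.3, 9.5, 17.6, 17.6, 12.3, 26.5, 27.6.
Sorted: 9.5, 12.3, 12.3, 12.3, 17.6, 17.6, 26.5, 27.6, 28.8
Median = middle value = 17.600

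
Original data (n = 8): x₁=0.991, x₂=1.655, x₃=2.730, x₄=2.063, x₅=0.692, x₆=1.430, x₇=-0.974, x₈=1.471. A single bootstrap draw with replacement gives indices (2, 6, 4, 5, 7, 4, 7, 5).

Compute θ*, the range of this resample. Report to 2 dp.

Resample values: 1.655, 1.430, 2.063, 0.692, -0.974, 2.063, -0.974, 0.692.
Range = 2.063 − -0.974 = 3.04

θ* = 3.04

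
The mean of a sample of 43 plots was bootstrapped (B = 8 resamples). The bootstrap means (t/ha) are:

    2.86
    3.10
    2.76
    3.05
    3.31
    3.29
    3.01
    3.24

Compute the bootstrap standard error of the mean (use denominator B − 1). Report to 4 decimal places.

SE* = 0.1998

Bootstrap SE is the standard deviation of the 8 replicate means.
Mean of replicates: (2.86 + 3.10 + 2.76 + 3.05 + 3.31 + 3.29 + 3.01 + 3.24) / 8 = 24.62000 / 8 = 3.07750
Sum of squared deviations: (−0.21750)² + (+0.02250)² + (−0.31750)² + (−0.02750)² + (+0.23250)² + (+0.21250)² + (−0.06750)² + (+0.16250)² = 0.27955
Variance = 0.27955 / 7 = 0.03994
SE* = √0.03994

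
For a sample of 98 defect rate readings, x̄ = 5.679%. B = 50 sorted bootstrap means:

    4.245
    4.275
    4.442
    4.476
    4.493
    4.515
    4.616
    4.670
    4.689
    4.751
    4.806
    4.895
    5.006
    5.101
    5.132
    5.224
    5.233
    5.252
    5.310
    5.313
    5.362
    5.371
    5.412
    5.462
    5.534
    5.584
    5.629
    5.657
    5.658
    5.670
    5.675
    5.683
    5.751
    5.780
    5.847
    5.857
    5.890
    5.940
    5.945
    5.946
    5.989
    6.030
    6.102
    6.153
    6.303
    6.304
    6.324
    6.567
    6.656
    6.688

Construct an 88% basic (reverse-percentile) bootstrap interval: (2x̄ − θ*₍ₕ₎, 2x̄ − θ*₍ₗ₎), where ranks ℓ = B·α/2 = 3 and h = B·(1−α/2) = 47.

Percentile endpoints at ranks 3 and 47: θ*₍3₎ = 4.442, θ*₍47₎ = 6.324.
Basic interval reflects these around x̄:
  lower = 2 × 5.679 − 6.324 = 5.034
  upper = 2 × 5.679 − 4.442 = 6.916

(5.034, 6.916)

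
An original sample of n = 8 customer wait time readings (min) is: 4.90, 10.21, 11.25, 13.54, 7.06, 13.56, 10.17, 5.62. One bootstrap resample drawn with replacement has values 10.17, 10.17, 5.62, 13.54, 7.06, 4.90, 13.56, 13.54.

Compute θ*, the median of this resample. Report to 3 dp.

Sorted: 4.90, 5.62, 7.06, 10.17, 10.17, 13.54, 13.54, 13.56
Median = average of the two middle values = 10.170

θ* = 10.170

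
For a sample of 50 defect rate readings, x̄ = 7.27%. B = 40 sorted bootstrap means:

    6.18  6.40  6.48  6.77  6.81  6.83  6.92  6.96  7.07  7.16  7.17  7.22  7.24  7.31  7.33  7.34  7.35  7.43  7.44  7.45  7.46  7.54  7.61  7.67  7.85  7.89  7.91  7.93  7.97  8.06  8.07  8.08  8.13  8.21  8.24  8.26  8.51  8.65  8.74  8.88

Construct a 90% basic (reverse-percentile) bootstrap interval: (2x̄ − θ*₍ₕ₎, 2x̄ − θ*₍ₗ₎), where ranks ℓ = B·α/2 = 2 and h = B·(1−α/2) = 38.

Percentile endpoints at ranks 2 and 38: θ*₍2₎ = 6.40, θ*₍38₎ = 8.65.
Basic interval reflects these around x̄:
  lower = 2 × 7.27 − 8.65 = 5.89
  upper = 2 × 7.27 − 6.40 = 8.14

(5.89, 8.14)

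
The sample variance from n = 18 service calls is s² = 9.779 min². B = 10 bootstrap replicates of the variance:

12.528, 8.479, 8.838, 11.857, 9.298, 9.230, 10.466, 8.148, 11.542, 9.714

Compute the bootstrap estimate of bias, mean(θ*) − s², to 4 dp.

bias = +0.2310

mean(θ*) = (12.528 + 8.479 + 8.838 + 11.857 + 9.298 + 9.230 + 10.466 + 8.148 + 11.542 + 9.714) / 10 = 10.01000
bias = 10.01000 − 9.779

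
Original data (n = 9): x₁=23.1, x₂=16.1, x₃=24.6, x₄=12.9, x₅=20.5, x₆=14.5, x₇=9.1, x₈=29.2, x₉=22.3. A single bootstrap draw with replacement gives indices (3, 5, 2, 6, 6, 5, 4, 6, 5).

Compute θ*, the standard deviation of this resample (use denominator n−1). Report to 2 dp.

θ* = 3.99

Resample values: 24.6, 20.5, 16.1, 14.5, 14.5, 20.5, 12.9, 14.5, 20.5.
Mean = 17.6222; sum of squared deviations = 127.3956
s² = 127.3956 / 8 = 15.9244
s = √15.9244 = 3.99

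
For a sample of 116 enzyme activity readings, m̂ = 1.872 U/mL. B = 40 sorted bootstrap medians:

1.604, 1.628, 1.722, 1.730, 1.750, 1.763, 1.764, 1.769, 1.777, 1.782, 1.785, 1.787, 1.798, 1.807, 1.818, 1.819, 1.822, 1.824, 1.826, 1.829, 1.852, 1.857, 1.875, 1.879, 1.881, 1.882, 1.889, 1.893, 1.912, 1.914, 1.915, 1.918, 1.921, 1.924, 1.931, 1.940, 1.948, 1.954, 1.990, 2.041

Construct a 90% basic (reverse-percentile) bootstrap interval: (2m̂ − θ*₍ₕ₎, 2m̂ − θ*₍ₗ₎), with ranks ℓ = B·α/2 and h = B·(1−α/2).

Percentile endpoints at ranks 2 and 38: θ*₍2₎ = 1.628, θ*₍38₎ = 1.954.
Basic interval reflects these around m̂:
  lower = 2 × 1.872 − 1.954 = 1.790
  upper = 2 × 1.872 − 1.628 = 2.116

(1.790, 2.116)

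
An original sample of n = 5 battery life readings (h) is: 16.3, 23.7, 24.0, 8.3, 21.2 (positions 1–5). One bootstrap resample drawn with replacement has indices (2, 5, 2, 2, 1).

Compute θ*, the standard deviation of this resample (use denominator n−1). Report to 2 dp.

Resample values: 23.7, 21.2, 23.7, 23.7, 16.3.
Mean = 21.7200; sum of squared deviations = 41.4080
s² = 41.4080 / 4 = 10.3520
s = √10.3520 = 3.22

θ* = 3.22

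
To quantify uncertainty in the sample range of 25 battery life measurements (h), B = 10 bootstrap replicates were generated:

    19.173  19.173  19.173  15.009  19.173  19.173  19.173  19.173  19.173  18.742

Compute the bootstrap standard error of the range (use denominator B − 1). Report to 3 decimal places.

SE* = 1.309

Bootstrap SE is the standard deviation of the 10 replicate ranges.
Mean of replicates: (19.173 + 19.173 + 19.173 + 15.009 + 19.173 + 19.173 + 19.173 + 19.173 + 19.173 + 18.742) / 10 = 187.1350 / 10 = 18.7135
Sum of squared deviations: (+0.4595)² + (+0.4595)² + (+0.4595)² + (−3.7045)² + (+0.4595)² + (+0.4595)² + (+0.4595)² + (+0.4595)² + (+0.4595)² + (+0.0285)² = 15.4133
Variance = 15.4133 / 9 = 1.7126
SE* = √1.7126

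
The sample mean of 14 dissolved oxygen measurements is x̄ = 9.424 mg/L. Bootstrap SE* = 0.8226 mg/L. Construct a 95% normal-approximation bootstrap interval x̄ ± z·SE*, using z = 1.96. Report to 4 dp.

(7.8117, 11.0363)

Margin = 1.96 × 0.8226 = 1.61230
Interval: 9.424 ± 1.61230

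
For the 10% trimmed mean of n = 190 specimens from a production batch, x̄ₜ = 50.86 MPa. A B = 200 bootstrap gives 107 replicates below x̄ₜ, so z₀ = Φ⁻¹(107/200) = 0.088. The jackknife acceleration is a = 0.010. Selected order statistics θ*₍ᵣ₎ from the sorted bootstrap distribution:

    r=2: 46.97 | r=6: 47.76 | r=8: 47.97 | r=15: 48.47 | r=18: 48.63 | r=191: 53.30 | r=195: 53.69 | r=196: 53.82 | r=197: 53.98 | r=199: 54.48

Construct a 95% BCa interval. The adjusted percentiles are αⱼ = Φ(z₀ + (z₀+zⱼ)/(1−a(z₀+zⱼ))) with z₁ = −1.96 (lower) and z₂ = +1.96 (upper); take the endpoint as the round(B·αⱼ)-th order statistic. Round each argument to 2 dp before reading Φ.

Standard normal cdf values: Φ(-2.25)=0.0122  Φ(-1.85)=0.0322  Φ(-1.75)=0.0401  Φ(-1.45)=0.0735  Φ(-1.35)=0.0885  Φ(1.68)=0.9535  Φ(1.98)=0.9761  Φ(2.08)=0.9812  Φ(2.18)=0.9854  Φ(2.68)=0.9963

(47.97, 53.98)

Lower: z₀ + z₁ = 0.088 + (-1.960) = -1.872; 1 − a(z₀+z₁) = 1 − (0.010)(-1.872) = 1.0187; argument = 0.088 + (-1.872)/1.0187 = -1.7496 → -1.75.
α₁ = Φ(-1.75) = 0.0401; rank = round(200 × 0.0401) = 8; θ*₍8₎ = 47.97.
Upper: z₀ + z₂ = 2.048; 1 − a(z₀+z₂) = 0.9795; argument = 2.1788 → 2.18; α₂ = 0.9854; rank = 197; θ*₍197₎ = 53.98.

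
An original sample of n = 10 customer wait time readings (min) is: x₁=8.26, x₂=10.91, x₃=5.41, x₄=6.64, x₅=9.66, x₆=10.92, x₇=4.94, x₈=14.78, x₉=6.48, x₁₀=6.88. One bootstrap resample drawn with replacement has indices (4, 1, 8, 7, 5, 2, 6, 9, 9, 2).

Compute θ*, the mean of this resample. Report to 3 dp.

Resample values: 6.64, 8.26, 14.78, 4.94, 9.66, 10.91, 10.92, 6.48, 6.48, 10.91.
Mean = (6.64 + 8.26 + 14.78 + 4.94 + 9.66 + 10.91 + 10.92 + 6.48 + 6.48 + 10.91) / 10 = 89.980 / 10 = 8.998

θ* = 8.998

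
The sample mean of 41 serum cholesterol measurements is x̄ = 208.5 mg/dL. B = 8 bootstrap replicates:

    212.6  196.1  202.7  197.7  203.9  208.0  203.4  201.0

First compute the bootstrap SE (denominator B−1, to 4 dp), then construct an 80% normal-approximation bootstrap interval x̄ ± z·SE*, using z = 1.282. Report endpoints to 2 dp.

Mean of replicates = 203.1750; sum of squared deviations = 197.6750; SE* = √(197.6750/7) = 5.3141
Margin = 1.282 × 5.3141 = 6.813
Interval: 208.5 ± 6.813

(201.69, 215.31)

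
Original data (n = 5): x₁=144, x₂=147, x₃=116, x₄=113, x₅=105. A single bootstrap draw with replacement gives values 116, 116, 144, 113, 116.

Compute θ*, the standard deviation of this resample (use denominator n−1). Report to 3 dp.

Mean = 121.0000; sum of squared deviations = 668.0000
s² = 668.0000 / 4 = 167.0000
s = √167.0000 = 12.923

θ* = 12.923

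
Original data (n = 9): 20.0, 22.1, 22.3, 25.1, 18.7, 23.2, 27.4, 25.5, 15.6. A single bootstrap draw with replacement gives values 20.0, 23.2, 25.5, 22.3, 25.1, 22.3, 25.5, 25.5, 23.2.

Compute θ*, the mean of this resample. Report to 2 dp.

Mean = (20.0 + 23.2 + 25.5 + 22.3 + 25.1 + 22.3 + 25.5 + 25.5 + 23.2) / 9 = 212.60 / 9 = 23.62

θ* = 23.62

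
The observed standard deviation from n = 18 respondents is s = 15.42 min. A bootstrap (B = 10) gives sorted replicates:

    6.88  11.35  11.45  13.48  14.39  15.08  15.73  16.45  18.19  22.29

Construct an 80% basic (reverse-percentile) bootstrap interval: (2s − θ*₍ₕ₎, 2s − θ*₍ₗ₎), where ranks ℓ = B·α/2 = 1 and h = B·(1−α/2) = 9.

(12.65, 23.96)

Percentile endpoints at ranks 1 and 9: θ*₍1₎ = 6.88, θ*₍9₎ = 18.19.
Basic interval reflects these around s:
  lower = 2 × 15.42 − 18.19 = 12.65
  upper = 2 × 15.42 − 6.88 = 23.96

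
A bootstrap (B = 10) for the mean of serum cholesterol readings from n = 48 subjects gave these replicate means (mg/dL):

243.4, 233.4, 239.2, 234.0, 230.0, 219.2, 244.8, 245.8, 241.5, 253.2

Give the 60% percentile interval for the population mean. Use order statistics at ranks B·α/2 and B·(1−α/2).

(230.0, 244.8)

Sorted replicates: 219.2, 230.0, 233.4, 234.0, 239.2, 241.5, 243.4, 244.8, 245.8, 253.2
α = 0.40; lower rank = 10 × 0.200 = 2; upper rank = 10 × 0.800 = 8.
The 2nd smallest replicate is 230.0; the 8th is 244.8.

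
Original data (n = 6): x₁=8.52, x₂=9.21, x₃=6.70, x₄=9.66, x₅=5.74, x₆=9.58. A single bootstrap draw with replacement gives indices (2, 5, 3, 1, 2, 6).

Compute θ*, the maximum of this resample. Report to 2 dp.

Resample values: 9.21, 5.74, 6.70, 8.52, 9.21, 9.58.
Maximum = 9.58

θ* = 9.58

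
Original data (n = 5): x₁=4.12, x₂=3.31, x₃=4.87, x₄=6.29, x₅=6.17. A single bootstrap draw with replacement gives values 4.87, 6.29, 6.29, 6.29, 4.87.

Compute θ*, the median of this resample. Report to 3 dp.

Sorted: 4.87, 4.87, 6.29, 6.29, 6.29
Median = middle value = 6.290

θ* = 6.290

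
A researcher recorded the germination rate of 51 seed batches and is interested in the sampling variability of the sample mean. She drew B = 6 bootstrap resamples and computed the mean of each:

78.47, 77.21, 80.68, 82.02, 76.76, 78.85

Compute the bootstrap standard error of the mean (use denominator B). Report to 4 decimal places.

Bootstrap SE is the standard deviation of the 6 replicate means.
Mean of replicates: (78.47 + 77.21 + 80.68 + 82.02 + 76.76 + 78.85) / 6 = 473.99000 / 6 = 78.99833
Sum of squared deviations: (−0.52833)² + (−1.78833)² + (+1.68167)² + (+3.02167)² + (−2.23833)² + (−0.14833)² = 20.46788
Variance = 20.46788 / 6 = 3.41131
SE* = √3.41131

SE* = 1.8470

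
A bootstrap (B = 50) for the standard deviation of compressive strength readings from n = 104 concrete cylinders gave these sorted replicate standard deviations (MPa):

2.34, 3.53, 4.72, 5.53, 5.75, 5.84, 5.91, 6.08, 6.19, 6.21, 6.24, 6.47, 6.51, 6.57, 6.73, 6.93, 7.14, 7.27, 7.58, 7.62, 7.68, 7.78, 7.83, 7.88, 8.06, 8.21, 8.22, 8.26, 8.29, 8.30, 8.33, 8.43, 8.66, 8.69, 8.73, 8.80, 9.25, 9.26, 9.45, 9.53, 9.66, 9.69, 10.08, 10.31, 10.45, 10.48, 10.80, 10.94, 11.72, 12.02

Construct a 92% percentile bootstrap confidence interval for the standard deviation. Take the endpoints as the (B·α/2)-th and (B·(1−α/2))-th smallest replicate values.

(3.53, 10.94)

α = 0.08; lower rank = 50 × 0.040 = 2; upper rank = 50 × 0.960 = 48.
The 2nd smallest replicate is 3.53; the 48th is 10.94.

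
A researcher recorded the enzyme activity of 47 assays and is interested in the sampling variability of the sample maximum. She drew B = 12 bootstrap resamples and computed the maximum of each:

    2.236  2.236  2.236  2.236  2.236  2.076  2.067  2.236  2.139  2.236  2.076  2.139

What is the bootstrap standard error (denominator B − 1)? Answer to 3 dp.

SE* = 0.074

Bootstrap SE is the standard deviation of the 12 replicate maximums.
Mean of replicates: (2.236 + 2.236 + 2.236 + 2.236 + 2.236 + 2.076 + 2.067 + 2.236 + 2.139 + 2.236 + 2.076 + 2.139) / 12 = 26.14900 / 12 = 2.17908
Sum of squared deviations: (+0.05692)² + (+0.05692)² + (+0.05692)² + (+0.05692)² + (+0.05692)² + (−0.10308)² + (−0.11208)² + (+0.05692)² + (−0.04008)² + (+0.05692)² + (−0.10308)² + (−0.04008)² = 0.05970
Variance = 0.05970 / 11 = 0.00543
SE* = √0.00543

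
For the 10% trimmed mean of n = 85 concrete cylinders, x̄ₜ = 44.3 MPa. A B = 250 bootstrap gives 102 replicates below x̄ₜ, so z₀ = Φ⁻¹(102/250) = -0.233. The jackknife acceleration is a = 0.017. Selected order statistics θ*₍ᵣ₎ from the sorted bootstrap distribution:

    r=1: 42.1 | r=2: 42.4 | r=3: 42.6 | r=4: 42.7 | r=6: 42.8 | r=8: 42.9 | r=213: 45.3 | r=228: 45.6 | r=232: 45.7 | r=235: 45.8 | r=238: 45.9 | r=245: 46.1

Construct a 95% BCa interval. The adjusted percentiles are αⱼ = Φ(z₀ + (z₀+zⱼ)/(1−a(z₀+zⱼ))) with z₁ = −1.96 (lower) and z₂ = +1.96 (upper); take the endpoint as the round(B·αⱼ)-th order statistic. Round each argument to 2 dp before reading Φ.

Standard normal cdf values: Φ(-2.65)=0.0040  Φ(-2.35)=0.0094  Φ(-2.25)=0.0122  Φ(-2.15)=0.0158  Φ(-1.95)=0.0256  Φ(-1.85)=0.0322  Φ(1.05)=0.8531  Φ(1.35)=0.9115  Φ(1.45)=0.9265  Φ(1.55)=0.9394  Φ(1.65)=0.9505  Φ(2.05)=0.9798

Lower: z₀ + z₁ = -0.233 + (-1.960) = -2.193; 1 − a(z₀+z₁) = 1 − (0.017)(-2.193) = 1.0373; argument = -0.233 + (-2.193)/1.0373 = -2.3472 → -2.35.
α₁ = Φ(-2.35) = 0.0094; rank = round(250 × 0.0094) = 2; θ*₍2₎ = 42.4.
Upper: z₀ + z₂ = 1.727; 1 − a(z₀+z₂) = 0.9706; argument = 1.5462 → 1.55; α₂ = 0.9394; rank = 235; θ*₍235₎ = 45.8.

(42.4, 45.8)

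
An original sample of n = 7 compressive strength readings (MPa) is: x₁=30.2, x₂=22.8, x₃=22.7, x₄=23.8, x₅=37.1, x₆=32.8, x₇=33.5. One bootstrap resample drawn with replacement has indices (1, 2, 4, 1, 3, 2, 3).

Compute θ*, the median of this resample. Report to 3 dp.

Resample values: 30.2, 22.8, 23.8, 30.2, 22.7, 22.8, 22.7.
Sorted: 22.7, 22.7, 22.8, 22.8, 23.8, 30.2, 30.2
Median = middle value = 22.800

θ* = 22.800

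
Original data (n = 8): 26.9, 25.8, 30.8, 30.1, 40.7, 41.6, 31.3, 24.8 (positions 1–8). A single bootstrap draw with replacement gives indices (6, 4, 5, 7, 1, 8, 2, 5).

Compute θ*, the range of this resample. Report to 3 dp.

Resample values: 41.6, 30.1, 40.7, 31.3, 26.9, 24.8, 25.8, 40.7.
Range = 41.6 − 24.8 = 16.800

θ* = 16.800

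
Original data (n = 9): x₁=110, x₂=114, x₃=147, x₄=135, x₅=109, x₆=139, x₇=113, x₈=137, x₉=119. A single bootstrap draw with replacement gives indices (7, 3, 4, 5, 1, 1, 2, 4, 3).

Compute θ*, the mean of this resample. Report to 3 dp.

θ* = 124.444

Resample values: 113, 147, 135, 109, 110, 110, 114, 135, 147.
Mean = (113 + 147 + 135 + 109 + 110 + 110 + 114 + 135 + 147) / 9 = 1120.0 / 9 = 124.444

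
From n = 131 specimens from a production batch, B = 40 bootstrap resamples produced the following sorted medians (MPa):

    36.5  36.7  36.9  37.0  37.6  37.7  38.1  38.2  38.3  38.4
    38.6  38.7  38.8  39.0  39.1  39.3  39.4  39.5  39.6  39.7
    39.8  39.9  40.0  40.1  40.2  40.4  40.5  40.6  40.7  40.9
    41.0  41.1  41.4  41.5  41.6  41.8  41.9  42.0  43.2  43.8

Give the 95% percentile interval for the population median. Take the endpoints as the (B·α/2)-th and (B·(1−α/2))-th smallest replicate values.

(36.5, 43.2)

α = 0.05; lower rank = 40 × 0.025 = 1; upper rank = 40 × 0.975 = 39.
The 1st smallest replicate is 36.5; the 39th is 43.2.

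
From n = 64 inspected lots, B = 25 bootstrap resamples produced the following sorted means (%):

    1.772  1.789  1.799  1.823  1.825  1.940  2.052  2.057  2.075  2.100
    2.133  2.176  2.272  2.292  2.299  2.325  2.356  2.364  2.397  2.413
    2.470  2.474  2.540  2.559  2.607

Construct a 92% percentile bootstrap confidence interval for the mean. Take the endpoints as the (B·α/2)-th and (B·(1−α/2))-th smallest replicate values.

α = 0.08; lower rank = 25 × 0.040 = 1; upper rank = 25 × 0.960 = 24.
The 1st smallest replicate is 1.772; the 24th is 2.559.

(1.772, 2.559)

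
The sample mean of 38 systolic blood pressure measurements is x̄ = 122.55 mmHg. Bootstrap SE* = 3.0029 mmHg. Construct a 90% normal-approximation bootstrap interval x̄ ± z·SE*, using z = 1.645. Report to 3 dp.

(117.610, 127.490)

Margin = 1.645 × 3.0029 = 4.9398
Interval: 122.55 ± 4.9398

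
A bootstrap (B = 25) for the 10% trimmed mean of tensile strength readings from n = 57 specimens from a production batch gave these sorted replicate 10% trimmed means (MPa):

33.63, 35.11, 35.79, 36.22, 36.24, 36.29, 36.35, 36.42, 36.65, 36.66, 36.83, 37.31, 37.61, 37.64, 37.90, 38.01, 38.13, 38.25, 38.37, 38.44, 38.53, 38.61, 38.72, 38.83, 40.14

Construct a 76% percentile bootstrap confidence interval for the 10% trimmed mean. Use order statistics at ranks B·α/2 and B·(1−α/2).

(35.79, 38.61)

α = 0.24; lower rank = 25 × 0.120 = 3; upper rank = 25 × 0.880 = 22.
The 3rd smallest replicate is 35.79; the 22nd is 38.61.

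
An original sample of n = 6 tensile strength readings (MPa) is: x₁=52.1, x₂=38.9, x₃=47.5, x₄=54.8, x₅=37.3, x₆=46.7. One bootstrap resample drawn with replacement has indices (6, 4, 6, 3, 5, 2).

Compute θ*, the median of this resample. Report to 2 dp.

θ* = 46.70

Resample values: 46.7, 54.8, 46.7, 47.5, 37.3, 38.9.
Sorted: 37.3, 38.9, 46.7, 46.7, 47.5, 54.8
Median = average of the two middle values = 46.70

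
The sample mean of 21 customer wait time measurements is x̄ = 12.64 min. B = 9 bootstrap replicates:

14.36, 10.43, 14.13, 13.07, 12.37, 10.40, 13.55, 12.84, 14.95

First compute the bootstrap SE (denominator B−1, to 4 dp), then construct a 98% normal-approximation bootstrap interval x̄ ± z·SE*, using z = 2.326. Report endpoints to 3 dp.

(8.877, 16.403)

Mean of replicates = 12.9000; sum of squared deviations = 20.9338; SE* = √(20.9338/8) = 1.6176
Margin = 2.326 × 1.6176 = 3.7625
Interval: 12.64 ± 3.7625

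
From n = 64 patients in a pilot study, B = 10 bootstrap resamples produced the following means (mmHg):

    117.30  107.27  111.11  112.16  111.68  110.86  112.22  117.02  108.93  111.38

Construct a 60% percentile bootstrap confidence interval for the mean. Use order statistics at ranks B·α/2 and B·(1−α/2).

Sorted replicates: 107.27, 108.93, 110.86, 111.11, 111.38, 111.68, 112.16, 112.22, 117.02, 117.30
α = 0.40; lower rank = 10 × 0.200 = 2; upper rank = 10 × 0.800 = 8.
The 2nd smallest replicate is 108.93; the 8th is 112.22.

(108.93, 112.22)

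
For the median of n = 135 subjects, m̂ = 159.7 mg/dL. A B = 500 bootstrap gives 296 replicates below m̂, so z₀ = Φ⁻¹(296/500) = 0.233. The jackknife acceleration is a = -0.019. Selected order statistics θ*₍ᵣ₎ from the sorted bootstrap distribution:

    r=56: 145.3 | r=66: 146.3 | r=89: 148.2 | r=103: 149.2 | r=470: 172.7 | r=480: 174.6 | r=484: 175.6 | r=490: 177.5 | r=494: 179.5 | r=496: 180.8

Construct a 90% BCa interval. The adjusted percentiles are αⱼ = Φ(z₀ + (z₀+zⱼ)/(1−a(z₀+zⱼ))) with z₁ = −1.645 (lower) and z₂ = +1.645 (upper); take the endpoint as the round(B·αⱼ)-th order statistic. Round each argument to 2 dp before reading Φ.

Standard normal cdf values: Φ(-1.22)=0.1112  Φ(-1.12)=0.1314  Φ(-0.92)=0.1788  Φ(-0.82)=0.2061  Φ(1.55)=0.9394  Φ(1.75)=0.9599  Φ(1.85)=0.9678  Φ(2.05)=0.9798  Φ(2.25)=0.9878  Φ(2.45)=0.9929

Lower: z₀ + z₁ = 0.233 + (-1.645) = -1.412; 1 − a(z₀+z₁) = 1 − (-0.019)(-1.412) = 0.9732; argument = 0.233 + (-1.412)/0.9732 = -1.2179 → -1.22.
α₁ = Φ(-1.22) = 0.1112; rank = round(500 × 0.1112) = 56; θ*₍56₎ = 145.3.
Upper: z₀ + z₂ = 1.878; 1 − a(z₀+z₂) = 1.0357; argument = 2.0463 → 2.05; α₂ = 0.9798; rank = 490; θ*₍490₎ = 177.5.

(145.3, 177.5)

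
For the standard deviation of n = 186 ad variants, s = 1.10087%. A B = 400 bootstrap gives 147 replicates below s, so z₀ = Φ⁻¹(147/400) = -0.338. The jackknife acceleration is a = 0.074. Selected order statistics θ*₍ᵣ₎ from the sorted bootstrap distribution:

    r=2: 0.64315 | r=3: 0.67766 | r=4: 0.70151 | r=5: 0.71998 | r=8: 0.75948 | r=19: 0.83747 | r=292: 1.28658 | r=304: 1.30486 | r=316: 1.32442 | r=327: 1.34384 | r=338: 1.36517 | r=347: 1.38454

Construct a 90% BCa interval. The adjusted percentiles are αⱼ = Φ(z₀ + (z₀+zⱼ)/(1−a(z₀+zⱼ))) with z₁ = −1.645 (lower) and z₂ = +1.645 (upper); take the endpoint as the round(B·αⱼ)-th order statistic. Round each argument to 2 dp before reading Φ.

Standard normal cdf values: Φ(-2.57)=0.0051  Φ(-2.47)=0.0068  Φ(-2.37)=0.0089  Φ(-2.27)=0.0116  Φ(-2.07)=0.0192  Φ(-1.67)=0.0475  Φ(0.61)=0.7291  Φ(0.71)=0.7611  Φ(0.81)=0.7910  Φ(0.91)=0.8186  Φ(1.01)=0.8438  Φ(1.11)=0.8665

(0.75948, 1.38454)

Lower: z₀ + z₁ = -0.338 + (-1.645) = -1.983; 1 − a(z₀+z₁) = 1 − (0.074)(-1.983) = 1.1467; argument = -0.338 + (-1.983)/1.1467 = -2.0672 → -2.07.
α₁ = Φ(-2.07) = 0.0192; rank = round(400 × 0.0192) = 8; θ*₍8₎ = 0.75948.
Upper: z₀ + z₂ = 1.307; 1 − a(z₀+z₂) = 0.9033; argument = 1.1089 → 1.11; α₂ = 0.8665; rank = 347; θ*₍347₎ = 1.38454.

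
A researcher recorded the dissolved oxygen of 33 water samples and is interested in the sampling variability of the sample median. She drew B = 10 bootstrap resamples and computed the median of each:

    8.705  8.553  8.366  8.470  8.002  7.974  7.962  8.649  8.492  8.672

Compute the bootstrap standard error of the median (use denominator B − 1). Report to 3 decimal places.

SE* = 0.297

Bootstrap SE is the standard deviation of the 10 replicate medians.
Mean of replicates: (8.705 + 8.553 + 8.366 + 8.470 + 8.002 + 7.974 + 7.962 + 8.649 + 8.492 + 8.672) / 10 = 83.8450 / 10 = 8.3845
Sum of squared deviations: (+0.3205)² + (+0.1685)² + (−0.0185)² + (+0.0855)² + (−0.3825)² + (−0.4105)² + (−0.4225)² + (+0.2645)² + (+0.1075)² + (+0.2875)² = 0.7963
Variance = 0.7963 / 9 = 0.0885
SE* = √0.0885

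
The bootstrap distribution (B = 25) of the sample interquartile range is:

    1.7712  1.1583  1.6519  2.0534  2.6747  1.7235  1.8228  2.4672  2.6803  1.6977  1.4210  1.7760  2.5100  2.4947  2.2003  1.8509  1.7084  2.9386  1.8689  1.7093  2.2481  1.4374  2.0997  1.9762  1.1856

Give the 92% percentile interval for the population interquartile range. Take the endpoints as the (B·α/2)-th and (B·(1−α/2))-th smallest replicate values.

Sorted replicates: 1.1583, 1.1856, 1.4210, 1.4374, 1.6519, 1.6977, 1.7084, 1.7093, 1.7235, 1.7712, 1.7760, 1.8228, 1.8509, 1.8689, 1.9762, 2.0534, 2.0997, 2.2003, 2.2481, 2.4672, 2.4947, 2.5100, 2.6747, 2.6803, 2.9386
α = 0.08; lower rank = 25 × 0.040 = 1; upper rank = 25 × 0.960 = 24.
The 1st smallest replicate is 1.1583; the 24th is 2.6803.

(1.1583, 2.6803)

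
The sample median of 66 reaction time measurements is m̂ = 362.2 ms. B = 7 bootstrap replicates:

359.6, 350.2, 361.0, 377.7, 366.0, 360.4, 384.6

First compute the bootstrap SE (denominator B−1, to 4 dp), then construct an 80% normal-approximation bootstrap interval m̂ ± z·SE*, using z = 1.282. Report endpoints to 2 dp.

Mean of replicates = 365.6429; sum of squared deviations = 828.9171; SE* = √(828.9171/6) = 11.7538
Margin = 1.282 × 11.7538 = 15.068
Interval: 362.2 ± 15.068

(347.13, 377.27)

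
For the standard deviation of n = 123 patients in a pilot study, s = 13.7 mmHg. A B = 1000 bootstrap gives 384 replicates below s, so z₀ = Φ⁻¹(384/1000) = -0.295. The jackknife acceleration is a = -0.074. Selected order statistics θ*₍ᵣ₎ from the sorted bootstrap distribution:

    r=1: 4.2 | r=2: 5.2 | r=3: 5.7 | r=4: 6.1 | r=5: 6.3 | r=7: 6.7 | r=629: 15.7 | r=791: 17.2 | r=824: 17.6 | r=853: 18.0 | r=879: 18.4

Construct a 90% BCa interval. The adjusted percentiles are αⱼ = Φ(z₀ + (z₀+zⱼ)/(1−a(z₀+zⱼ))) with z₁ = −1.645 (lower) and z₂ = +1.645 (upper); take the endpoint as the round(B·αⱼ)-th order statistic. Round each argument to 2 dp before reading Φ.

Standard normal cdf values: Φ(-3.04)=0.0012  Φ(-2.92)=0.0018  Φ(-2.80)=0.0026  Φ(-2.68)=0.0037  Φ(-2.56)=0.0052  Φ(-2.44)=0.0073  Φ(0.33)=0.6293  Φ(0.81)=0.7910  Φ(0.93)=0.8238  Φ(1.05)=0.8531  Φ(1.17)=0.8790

Lower: z₀ + z₁ = -0.295 + (-1.645) = -1.940; 1 − a(z₀+z₁) = 1 − (-0.074)(-1.940) = 0.8564; argument = -0.295 + (-1.940)/0.8564 = -2.5602 → -2.56.
α₁ = Φ(-2.56) = 0.0052; rank = round(1000 × 0.0052) = 5; θ*₍5₎ = 6.3.
Upper: z₀ + z₂ = 1.350; 1 − a(z₀+z₂) = 1.0999; argument = 0.9324 → 0.93; α₂ = 0.8238; rank = 824; θ*₍824₎ = 17.6.

(6.3, 17.6)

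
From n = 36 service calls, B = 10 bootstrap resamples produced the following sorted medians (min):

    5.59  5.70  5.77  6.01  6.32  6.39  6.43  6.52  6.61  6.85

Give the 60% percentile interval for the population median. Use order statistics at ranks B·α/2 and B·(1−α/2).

(5.70, 6.52)

α = 0.40; lower rank = 10 × 0.200 = 2; upper rank = 10 × 0.800 = 8.
The 2nd smallest replicate is 5.70; the 8th is 6.52.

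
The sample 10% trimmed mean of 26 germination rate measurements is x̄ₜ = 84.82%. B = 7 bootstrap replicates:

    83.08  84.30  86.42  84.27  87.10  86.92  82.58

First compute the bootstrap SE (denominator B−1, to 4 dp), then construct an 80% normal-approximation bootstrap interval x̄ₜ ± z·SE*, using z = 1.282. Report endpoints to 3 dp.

Mean of replicates = 84.9529; sum of squared deviations = 20.6629; SE* = √(20.6629/6) = 1.8558
Margin = 1.282 × 1.8558 = 2.3791
Interval: 84.82 ± 2.3791

(82.441, 87.199)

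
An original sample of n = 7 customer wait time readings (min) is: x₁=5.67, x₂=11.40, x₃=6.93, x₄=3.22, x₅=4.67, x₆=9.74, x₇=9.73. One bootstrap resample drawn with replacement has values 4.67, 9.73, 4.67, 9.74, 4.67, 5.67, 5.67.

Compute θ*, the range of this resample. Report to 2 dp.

Range = 9.74 − 4.67 = 5.07

θ* = 5.07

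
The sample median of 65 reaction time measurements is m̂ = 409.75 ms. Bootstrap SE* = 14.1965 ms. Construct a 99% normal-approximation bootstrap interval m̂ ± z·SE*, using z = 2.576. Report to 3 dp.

Margin = 2.576 × 14.1965 = 36.5702
Interval: 409.75 ± 36.5702

(373.180, 446.320)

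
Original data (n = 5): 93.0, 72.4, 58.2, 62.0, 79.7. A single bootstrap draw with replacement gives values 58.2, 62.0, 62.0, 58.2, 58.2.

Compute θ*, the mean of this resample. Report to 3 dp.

θ* = 59.720

Mean = (58.2 + 62.0 + 62.0 + 58.2 + 58.2) / 5 = 298.60 / 5 = 59.720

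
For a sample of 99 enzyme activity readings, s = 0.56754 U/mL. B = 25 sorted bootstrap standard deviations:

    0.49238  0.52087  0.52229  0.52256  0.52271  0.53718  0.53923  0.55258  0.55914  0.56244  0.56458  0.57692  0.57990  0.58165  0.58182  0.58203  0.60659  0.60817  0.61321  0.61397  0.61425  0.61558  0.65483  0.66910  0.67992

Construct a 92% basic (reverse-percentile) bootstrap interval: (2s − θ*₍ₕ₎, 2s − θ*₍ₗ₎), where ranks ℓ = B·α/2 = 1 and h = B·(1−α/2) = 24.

Percentile endpoints at ranks 1 and 24: θ*₍1₎ = 0.49238, θ*₍24₎ = 0.66910.
Basic interval reflects these around s:
  lower = 2 × 0.56754 − 0.66910 = 0.46598
  upper = 2 × 0.56754 − 0.49238 = 0.64270

(0.46598, 0.64270)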